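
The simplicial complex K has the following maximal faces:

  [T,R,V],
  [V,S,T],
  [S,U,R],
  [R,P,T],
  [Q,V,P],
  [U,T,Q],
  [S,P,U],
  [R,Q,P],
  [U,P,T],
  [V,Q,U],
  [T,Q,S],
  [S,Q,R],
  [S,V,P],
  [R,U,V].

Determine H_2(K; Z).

Fix the vertex order P < Q < R < S < T < U < V and write every simplex with vertices in increasing order. Then dim K = 2 and the simplices of K are:

  0-simplices (7): P, Q, R, S, T, U, V
  1-simplices (21): PQ, PR, PS, PT, PU, PV, QR, QS, QT, QU, QV, RS, RT, RU, RV, ST, SU, SV, TU, TV, UV
  2-simplices (14): PQR, PQV, PRT, PSU, PSV, PTU, QRS, QST, QTU, QUV, RSU, RTV, RUV, STV

Hence C_0 ≅ Z^7, C_1 ≅ Z^21, C_2 ≅ Z^14.

∂_1: C_1 → C_0 sends each edge [p,q] (with p < q) to q − p. For instance
  ∂RS = S − R.
The resulting 7×21 matrix has rank 6, and its Smith normal form has invariant factors (1,1,1,1,1,1).

Boundary ∂_2: C_2 → C_1 sends each 2-simplex [p,q,r] to [q,r] − [p,r] + [p,q]. For instance
  ∂QRS = RS − QS + QR,
  ∂PSV = SV − PV + PS.
The resulting 21×14 matrix has rank 13, and its Smith normal form has invariant factors (1,1,1,1,1,1,1,1,1,1,1,1,1).

Now H_k = ker ∂_k / im ∂_{k+1}, so:

  H_2: rank ker ∂_2 − rank ∂_3 = (14 − 13) − 0 = 1, and there is no ∂_3, so H_2 ≅ Z.

(K is a triangulation of the torus T^2.)

H_2 = Z.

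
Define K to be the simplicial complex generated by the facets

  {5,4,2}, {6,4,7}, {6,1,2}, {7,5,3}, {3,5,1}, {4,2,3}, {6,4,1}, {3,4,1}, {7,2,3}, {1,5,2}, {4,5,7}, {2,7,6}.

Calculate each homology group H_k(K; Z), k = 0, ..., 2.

Take the total order 1 < 2 < 3 < 4 < 5 < 6 < 7 on the vertex set. Then K (dimension 2) consists of the simplices:

  0-simplices (7): [1], [2], [3], [4], [5], [6], [7]
  1-simplices (18): [1,2], [1,3], [1,4], [1,5], [1,6], [2,3], [2,4], [2,5], [2,6], [2,7], [3,4], [3,5], [3,7], [4,5], [4,6], [4,7], [5,7], [6,7]
  2-simplices (12): [1,2,5], [1,2,6], [1,3,4], [1,3,5], [1,4,6], [2,3,4], [2,3,7], [2,4,5], [2,6,7], [3,5,7], [4,5,7], [4,6,7]

so the chain groups are C_0 ≅ Z^7, C_1 ≅ Z^18, C_2 ≅ Z^12.

The boundary map ∂_1: C_1 → C_0 maps an edge to its endpoints' difference, ∂[p,q] = q − p.
This gives a 7×18 integer matrix of rank 6; reducing to Smith normal form yields diagonal entries (1,1,1,1,1,1).

The boundary map ∂_2: C_2 → C_1 sends each 2-simplex [p,q,r] to [q,r] − [p,r] + [p,q]. For instance
  ∂[2,6,7] = [6,7] − [2,7] + [2,6],
  ∂[3,5,7] = [5,7] − [3,7] + [3,5].
As a 18×12 matrix over Z this has rank 12, with invariant factors (1,1,1,1,1,1,1,1,1,1,1,2).

From H_k ≅ ker(∂_k) / im(∂_{k+1}) we obtain:

  H_0: rank C_0 − rank ∂_1 = 7 − 6 = 1, and the invariant factors of ∂_1 are all 1, so H_0 = Z.
  H_1: rank ker ∂_1 − rank ∂_2 = (18 − 6) − 12 = 0, and ∂_2 has invariant factor 2 > 1, so H_1 = Z/2.
  H_2: rank ker ∂_2 − rank ∂_3 = (12 − 12) − 0 = 0, and there is no ∂_3, so H_2 = 0.

H_0 = Z,  H_1 = Z/2,  H_2 = 0.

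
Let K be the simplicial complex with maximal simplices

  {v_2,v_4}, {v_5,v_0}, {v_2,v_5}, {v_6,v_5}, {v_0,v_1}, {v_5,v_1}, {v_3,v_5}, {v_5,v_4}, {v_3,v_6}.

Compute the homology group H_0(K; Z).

We work with the vertex ordering v_0 < v_1 < v_2 < v_3 < v_4 < v_5 < v_6. The simplices of K, each written with vertices in increasing order, are:

  0-simplices (7): [v_0], [v_1], [v_2], [v_3], [v_4], [v_5], [v_6]
  1-simplices (9): [v_0,v_1], [v_0,v_5], [v_1,v_5], [v_2,v_4], [v_2,v_5], [v_3,v_5], [v_3,v_6], [v_4,v_5], [v_5,v_6]

giving chain groups C_0 ≅ Z^7, C_1 ≅ Z^9.

The boundary map ∂_1: C_1 → C_0 is given by ∂[p,q] = [q] − [p]. For instance
  ∂[v_0,v_5] = [v_5] − [v_0].
This gives a 7×9 integer matrix of rank 6; reducing to Smith normal form yields diagonal entries (1,1,1,1,1,1).

From H_k ≅ ker(∂_k) / im(∂_{k+1}) we obtain:

  H_0: rank C_0 − rank ∂_1 = 7 − 6 = 1, and the invariant factors of ∂_1 are all 1, so H_0 ≅ Z.

H_0 = Z.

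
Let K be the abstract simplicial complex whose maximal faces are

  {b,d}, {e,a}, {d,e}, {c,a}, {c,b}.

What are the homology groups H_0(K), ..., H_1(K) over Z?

Fix the vertex order a < b < c < d < e and write every simplex with vertices in increasing order. Then dim K = 1 and the simplices of K are:

  0-simplices (5): a, b, c, d, e
  1-simplices (5): ac, ae, bc, bd, de

so the chain groups are C_0 ≅ Z^5, C_1 ≅ Z^5.

∂_1: C_1 → C_0 sends each edge [p,q] (with p < q) to q − p. For instance
  ∂ac = c − a.
This gives a 5×5 integer matrix of rank 4; reducing to Smith normal form yields diagonal entries (1,1,1,1).

Computing H_k = (kernel of ∂_k) / (image of ∂_{k+1}):

  H_0: rank C_0 − rank ∂_1 = 5 − 4 = 1, and the invariant factors of ∂_1 are all 1, so H_0 ≅ Z.
  H_1: rank ker ∂_1 − rank ∂_2 = (5 − 4) − 0 = 1, and there is no ∂_2, so H_1 ≅ Z.

(K is a triangulation of the circle S^1.)

H_0 = Z,  H_1 = Z.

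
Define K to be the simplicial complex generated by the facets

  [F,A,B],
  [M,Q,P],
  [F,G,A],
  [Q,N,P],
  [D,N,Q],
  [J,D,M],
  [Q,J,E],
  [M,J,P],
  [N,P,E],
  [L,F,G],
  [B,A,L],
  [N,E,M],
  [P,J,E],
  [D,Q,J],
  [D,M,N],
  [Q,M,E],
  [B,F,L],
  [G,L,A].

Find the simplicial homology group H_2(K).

H_2 = Z.

Take the total order A < B < D < E < F < G < J < L < M < N < P < Q on the vertex set. Then K (dimension 2) consists of the simplices:

  0-simplices (12): A, B, D, E, F, G, J, L, M, N, P, Q
  1-simplices (27): AB, AF, AG, AL, BF, BL, DJ, DM, DN, DQ, EJ, EM, EN, EP, EQ, FG, FL, GL, JM, JP, JQ, MN, MP, MQ, NP, NQ, PQ
  2-simplices (18): ABF, ABL, AFG, AGL, BFL, DJM, DJQ, DMN, DNQ, EJP, EJQ, EMN, EMQ, ENP, FGL, JMP, MPQ, NPQ

Hence C_0 ≅ Z^12, C_1 ≅ Z^27, C_2 ≅ Z^18.

Boundary ∂_1: C_1 → C_0 maps an edge to its endpoints' difference, ∂[p,q] = q − p. For instance
  ∂BF = F − B.
As a 12×27 matrix over Z this has rank 10, with invariant factors (1,1,1,1,1,1,1,1,1,1).

∂_2: C_2 → C_1 maps a triangle to the signed sum of its edges. For instance
  ∂DJM = JM − DM + DJ,
  ∂AFG = FG − AG + AF.
This gives a 27×18 integer matrix of rank 17; reducing to Smith normal form yields diagonal entries (1,1,1,1,1,1,1,1,1,1,1,1,1,1,1,1,2).

Computing H_k = (kernel of ∂_k) / (image of ∂_{k+1}):

  H_2: rank ker ∂_2 − rank ∂_3 = (18 − 17) − 0 = 1, and there is no ∂_3, so H_2 = Z.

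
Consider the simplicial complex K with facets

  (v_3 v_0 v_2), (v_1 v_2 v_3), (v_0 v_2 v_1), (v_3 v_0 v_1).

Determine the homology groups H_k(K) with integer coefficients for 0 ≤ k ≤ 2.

Fix the vertex order v_0 < v_1 < v_2 < v_3 and write every simplex with vertices in increasing order. Then dim K = 2 and the simplices of K are:

  0-simplices (4): [v_0], [v_1], [v_2], [v_3]
  1-simplices (6): [v_0,v_1], [v_0,v_2], [v_0,v_3], [v_1,v_2], [v_1,v_3], [v_2,v_3]
  2-simplices (4): [v_0,v_1,v_2], [v_0,v_1,v_3], [v_0,v_2,v_3], [v_1,v_2,v_3]

giving chain groups C_0 ≅ Z^4, C_1 ≅ Z^6, C_2 ≅ Z^4.

∂_1: C_1 → C_0 maps an edge to its endpoints' difference, ∂[p,q] = q − p.
The 4×6 boundary matrix has rank 3 and Smith normal form diag(1,1,1).

Boundary ∂_2: C_2 → C_1 sends each 2-simplex [p,q,r] to [q,r] − [p,r] + [p,q]. For instance
  ∂[v_0,v_1,v_3] = [v_1,v_3] − [v_0,v_3] + [v_0,v_1],
  ∂[v_1,v_2,v_3] = [v_2,v_3] − [v_1,v_3] + [v_1,v_2].
As a 6×4 matrix over Z this has rank 3, with invariant factors (1,1,1).

Now H_k = ker ∂_k / im ∂_{k+1}, so:

  H_0: rank C_0 − rank ∂_1 = 4 − 3 = 1, and the invariant factors of ∂_1 are all 1, so H_0 ≅ Z.
  H_1: rank ker ∂_1 − rank ∂_2 = (6 − 3) − 3 = 0, and the invariant factors of ∂_2 are all 1, so H_1 ≅ 0.
  H_2: rank ker ∂_2 − rank ∂_3 = (4 − 3) − 0 = 1, and there is no ∂_3, so H_2 ≅ Z.

H_0 = Z,  H_1 = 0,  H_2 = Z.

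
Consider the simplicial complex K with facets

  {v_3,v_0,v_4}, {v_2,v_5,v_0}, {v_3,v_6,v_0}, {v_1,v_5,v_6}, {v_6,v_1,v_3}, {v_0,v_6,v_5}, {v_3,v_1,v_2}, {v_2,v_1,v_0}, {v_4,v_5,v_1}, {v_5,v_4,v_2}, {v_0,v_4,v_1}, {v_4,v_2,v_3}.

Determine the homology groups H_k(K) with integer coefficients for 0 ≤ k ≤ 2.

H_0 ≅ Z,  H_1 ≅ Z/2Z,  H_2 = 0.

We work with the vertex ordering v_0 < v_1 < v_2 < v_3 < v_4 < v_5 < v_6. The simplices of K, each written with vertices in increasing order, are:

  0-simplices (7): [v_0], [v_1], [v_2], [v_3], [v_4], [v_5], [v_6]
  1-simplices (18): (18 of them)
  2-simplices (12): (12 of them)

so the chain groups are C_0 ≅ Z^7, C_1 ≅ Z^18, C_2 ≅ Z^12.

∂_1: C_1 → C_0 maps an edge to its endpoints' difference, ∂[p,q] = q − p. For instance
  ∂[v_3,v_4] = [v_4] − [v_3].
This gives a 7×18 integer matrix of rank 6; reducing to Smith normal form yields diagonal entries (1,1,1,1,1,1).

∂_2: C_2 → C_1 acts by ∂[p,q,r] = [q,r] − [p,r] + [p,q]. For instance
  ∂[v_2,v_3,v_4] = [v_3,v_4] − [v_2,v_4] + [v_2,v_3],
  ∂[v_0,v_3,v_6] = [v_3,v_6] − [v_0,v_6] + [v_0,v_3].
As a 18×12 matrix over Z this has rank 12, with invariant factors (1,1,1,1,1,1,1,1,1,1,1,2).

Computing H_k = (kernel of ∂_k) / (image of ∂_{k+1}):

  H_0: rank C_0 − rank ∂_1 = 7 − 6 = 1, and the invariant factors of ∂_1 are all 1, so H_0 = Z.
  H_1: rank ker ∂_1 − rank ∂_2 = (18 − 6) − 12 = 0, and ∂_2 has invariant factor 2 > 1, so H_1 = Z/2Z.
  H_2: rank ker ∂_2 − rank ∂_3 = (12 − 12) − 0 = 0, and there is no ∂_3, so H_2 = 0.

As a check, the Euler characteristic is 7 − 18 + 12 = 1, which agrees with 1 − 0 + 0 = 1.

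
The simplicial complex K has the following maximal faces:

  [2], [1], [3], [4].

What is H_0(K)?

K has 4 vertices.
rank ∂_0 = 0, rank ∂_1 = 0 ⇒ b_0 = 4 − 0 − 0 = 4. So H_0 ≅ Z^4.

H_0 = Z^4.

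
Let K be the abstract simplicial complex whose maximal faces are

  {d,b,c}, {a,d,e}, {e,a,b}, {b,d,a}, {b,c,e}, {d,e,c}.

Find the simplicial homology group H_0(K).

H_0 = Z.

Take the total order a < b < c < d < e on the vertex set. Then K (dimension 2) consists of the simplices:

  0-simplices (5): a, b, c, d, e
  1-simplices (9): ab, ad, ae, bc, bd, be, cd, ce, de
  2-simplices (6): abd, abe, ade, bcd, bce, cde

Hence C_0 ≅ Z^5, C_1 ≅ Z^9, C_2 ≅ Z^6.

The boundary map ∂_1: C_1 → C_0 sends each edge [p,q] (with p < q) to q − p.
This gives a 5×9 integer matrix of rank 4; reducing to Smith normal form yields diagonal entries (1,1,1,1).

Boundary ∂_2: C_2 → C_1 acts by ∂[p,q,r] = [q,r] − [p,r] + [p,q]. For instance
  ∂cde = de − ce + cd,
  ∂abd = bd − ad + ab.
The resulting 9×6 matrix has rank 5, and its Smith normal form has invariant factors (1,1,1,1,1).

Computing H_k = (kernel of ∂_k) / (image of ∂_{k+1}):

  H_0: rank C_0 − rank ∂_1 = 5 − 4 = 1, and the invariant factors of ∂_1 are all 1, so H_0 ≅ Z.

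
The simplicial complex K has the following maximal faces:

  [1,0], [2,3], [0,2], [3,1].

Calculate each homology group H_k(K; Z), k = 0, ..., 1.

H_0 ≅ Z,  H_1 ≅ Z.

Order the vertices as 0 < 1 < 2 < 3. Listing each simplex with vertices in this order, K has dimension 1 with simplices:

  0-simplices (4): [0], [1], [2], [3]
  1-simplices (4): [0,1], [0,2], [1,3], [2,3]

so the chain groups are C_0 ≅ Z^4, C_1 ≅ Z^4.

Boundary ∂_1: C_1 → C_0 sends each edge [p,q] (with p < q) to q − p. For instance
  ∂[2,3] = [3] − [2].
This gives a 4×4 integer matrix of rank 3; reducing to Smith normal form yields diagonal entries (1,1,1).

From H_k ≅ ker(∂_k) / im(∂_{k+1}) we obtain:

  H_0: rank C_0 − rank ∂_1 = 4 − 3 = 1, and the invariant factors of ∂_1 are all 1, so H_0 ≅ Z.
  H_1: rank ker ∂_1 − rank ∂_2 = (4 − 3) − 0 = 1, and there is no ∂_2, so H_1 ≅ Z.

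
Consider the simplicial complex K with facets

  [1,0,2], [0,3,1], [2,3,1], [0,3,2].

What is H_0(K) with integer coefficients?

We work with the vertex ordering 0 < 1 < 2 < 3. The simplices of K, each written with vertices in increasing order, are:

  0-simplices (4): [0], [1], [2], [3]
  1-simplices (6): [0,1], [0,2], [0,3], [1,2], [1,3], [2,3]
  2-simplices (4): [0,1,2], [0,1,3], [0,2,3], [1,2,3]

giving chain groups C_0 ≅ Z^4, C_1 ≅ Z^6, C_2 ≅ Z^4.

The boundary map ∂_1: C_1 → C_0 is given by ∂[p,q] = [q] − [p]. For instance
  ∂[0,2] = [2] − [0].
This gives a 4×6 integer matrix of rank 3; reducing to Smith normal form yields diagonal entries (1,1,1).

Boundary ∂_2: C_2 → C_1 sends each 2-simplex [p,q,r] to [q,r] − [p,r] + [p,q]. For instance
  ∂[1,2,3] = [2,3] − [1,3] + [1,2],
  ∂[0,1,2] = [1,2] − [0,2] + [0,1].
The resulting 6×4 matrix has rank 3, and its Smith normal form has invariant factors (1,1,1).

From H_k ≅ ker(∂_k) / im(∂_{k+1}) we obtain:

  H_0: rank C_0 − rank ∂_1 = 4 − 3 = 1, and the invariant factors of ∂_1 are all 1, so H_0 = Z.

H_0 ≅ Z.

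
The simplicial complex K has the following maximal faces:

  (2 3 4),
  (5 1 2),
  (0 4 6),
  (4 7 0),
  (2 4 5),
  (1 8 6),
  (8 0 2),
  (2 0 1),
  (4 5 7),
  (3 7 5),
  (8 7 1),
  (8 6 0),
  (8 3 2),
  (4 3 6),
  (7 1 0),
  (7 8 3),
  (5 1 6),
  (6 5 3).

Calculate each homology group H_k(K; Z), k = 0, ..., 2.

Take the total order 0 < 1 < 2 < 3 < 4 < 5 < 6 < 7 < 8 on the vertex set. Then K (dimension 2) consists of the simplices:

  0-simplices (9): [0], [1], [2], [3], [4], [5], [6], [7], [8]
  1-simplices (27): (27 of them)
  2-simplices (18): [0,1,2], [0,1,7], [0,2,8], [0,4,6], [0,4,7], [0,6,8], [1,2,5], [1,5,6], [1,6,8], [1,7,8], [2,3,4], [2,3,8], [2,4,5], [3,4,6], [3,5,6], [3,5,7], [3,7,8], [4,5,7]

giving chain groups C_0 ≅ Z^9, C_1 ≅ Z^27, C_2 ≅ Z^18.

The boundary map ∂_1: C_1 → C_0 is given by ∂[p,q] = [q] − [p]. For instance
  ∂[6,8] = [8] − [6].
As a 9×27 matrix over Z this has rank 8, with invariant factors (1,1,1,1,1,1,1,1).

The boundary map ∂_2: C_2 → C_1 acts by ∂[p,q,r] = [q,r] − [p,r] + [p,q]. For instance
  ∂[0,6,8] = [6,8] − [0,8] + [0,6],
  ∂[3,7,8] = [7,8] − [3,8] + [3,7].
This gives a 27×18 integer matrix of rank 18; reducing to Smith normal form yields diagonal entries (1,1,1,1,1,1,1,1,1,1,1,1,1,1,1,1,1,2).

From H_k ≅ ker(∂_k) / im(∂_{k+1}) we obtain:

  H_0: rank C_0 − rank ∂_1 = 9 − 8 = 1, and the invariant factors of ∂_1 are all 1, so H_0 = Z.
  H_1: rank ker ∂_1 − rank ∂_2 = (27 − 8) − 18 = 1, and ∂_2 has invariant factor 2 > 1, so H_1 = Z ⊕ Z/2.
  H_2: rank ker ∂_2 − rank ∂_3 = (18 − 18) − 0 = 0, and there is no ∂_3, so H_2 = 0.

(K is a triangulation of the Klein bottle.)

H_0 ≅ Z,  H_1 ≅ Z ⊕ Z/2,  H_2 = 0.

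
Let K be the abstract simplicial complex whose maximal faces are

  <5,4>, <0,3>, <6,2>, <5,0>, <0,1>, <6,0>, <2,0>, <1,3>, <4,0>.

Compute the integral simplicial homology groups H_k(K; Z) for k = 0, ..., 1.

We work with the vertex ordering 0 < 1 < 2 < 3 < 4 < 5 < 6. The simplices of K, each written with vertices in increasing order, are:

  0-simplices (7): [0], [1], [2], [3], [4], [5], [6]
  1-simplices (9): [0,1], [0,2], [0,3], [0,4], [0,5], [0,6], [1,3], [2,6], [4,5]

Hence C_0 ≅ Z^7, C_1 ≅ Z^9.

Boundary ∂_1: C_1 → C_0 is given by ∂[p,q] = [q] − [p]. For instance
  ∂[0,4] = [4] − [0].
This gives a 7×9 integer matrix of rank 6; reducing to Smith normal form yields diagonal entries (1,1,1,1,1,1).

Now H_k = ker ∂_k / im ∂_{k+1}, so:

  H_0: rank C_0 − rank ∂_1 = 7 − 6 = 1, and the invariant factors of ∂_1 are all 1, so H_0 ≅ Z.
  H_1: rank ker ∂_1 − rank ∂_2 = (9 − 6) − 0 = 3, and there is no ∂_2, so H_1 ≅ Z^3.

As a check, the Euler characteristic is 7 − 9 = -2, which agrees with 1 − 3 = -2.
(K is a triangulation of a wedge of 3 circles.)

H_0 ≅ Z,  H_1 ≅ Z^3.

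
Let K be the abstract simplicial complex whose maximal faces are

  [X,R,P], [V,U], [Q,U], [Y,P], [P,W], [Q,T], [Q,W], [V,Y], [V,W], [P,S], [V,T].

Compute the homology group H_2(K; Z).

Order the vertices as P < Q < R < S < T < U < V < W < X < Y. Listing each simplex with vertices in this order, K has dimension 2 with simplices:

  0-simplices (10): P, Q, R, S, T, U, V, W, X, Y
  1-simplices (13): PR, PS, PW, PX, PY, QT, QU, QW, RX, TV, UV, VW, VY
  2-simplices (1): PRX

Hence C_0 ≅ Z^10, C_1 ≅ Z^13, C_2 ≅ Z^1.

Boundary ∂_1: C_1 → C_0 sends each edge [p,q] (with p < q) to q − p.
The 10×13 boundary matrix has rank 9 and Smith normal form diag(1,1,1,1,1,1,1,1,1).

Boundary ∂_2: C_2 → C_1 acts by ∂[p,q,r] = [q,r] − [p,r] + [p,q]. For instance
  ∂PRX = RX − PX + PR.
This gives a 13×1 integer matrix of rank 1; reducing to Smith normal form yields diagonal entries (1).

Reading off H_k = ker ∂_k / im ∂_{k+1}:

  H_2: rank ker ∂_2 − rank ∂_3 = (1 − 1) − 0 = 0, and there is no ∂_3, so H_2 = 0.

H_2 = 0.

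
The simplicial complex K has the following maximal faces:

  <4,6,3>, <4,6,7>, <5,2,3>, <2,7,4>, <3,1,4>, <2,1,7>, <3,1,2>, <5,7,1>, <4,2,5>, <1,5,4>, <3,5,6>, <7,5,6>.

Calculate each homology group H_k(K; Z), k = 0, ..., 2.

H_0 ≅ Z,  H_1 ≅ Z/2,  H_2 = 0.

Take the total order 1 < 2 < 3 < 4 < 5 < 6 < 7 on the vertex set. Then K (dimension 2) consists of the simplices:

  0-simplices (7): [1], [2], [3], [4], [5], [6], [7]
  1-simplices (18): [1,2], [1,3], [1,4], [1,5], [1,7], [2,3], [2,4], [2,5], [2,7], [3,4], [3,5], [3,6], [4,5], [4,6], [4,7], [5,6], [5,7], [6,7]
  2-simplices (12): [1,2,3], [1,2,7], [1,3,4], [1,4,5], [1,5,7], [2,3,5], [2,4,5], [2,4,7], [3,4,6], [3,5,6], [4,6,7], [5,6,7]

giving chain groups C_0 ≅ Z^7, C_1 ≅ Z^18, C_2 ≅ Z^12.

The boundary map ∂_1: C_1 → C_0 sends each edge [p,q] (with p < q) to q − p. For instance
  ∂[4,5] = [5] − [4].
As a 7×18 matrix over Z this has rank 6, with invariant factors (1,1,1,1,1,1).

∂_2: C_2 → C_1 acts by ∂[p,q,r] = [q,r] − [p,r] + [p,q]. For instance
  ∂[1,3,4] = [3,4] − [1,4] + [1,3],
  ∂[3,4,6] = [4,6] − [3,6] + [3,4].
This gives a 18×12 integer matrix of rank 12; reducing to Smith normal form yields diagonal entries (1,1,1,1,1,1,1,1,1,1,1,2).

Now H_k = ker ∂_k / im ∂_{k+1}, so:

  H_0: rank C_0 − rank ∂_1 = 7 − 6 = 1, and the invariant factors of ∂_1 are all 1, so H_0 = Z.
  H_1: rank ker ∂_1 − rank ∂_2 = (18 − 6) − 12 = 0, and ∂_2 has invariant factor 2 > 1, so H_1 = Z/2.
  H_2: rank ker ∂_2 − rank ∂_3 = (12 − 12) − 0 = 0, and there is no ∂_3, so H_2 = 0.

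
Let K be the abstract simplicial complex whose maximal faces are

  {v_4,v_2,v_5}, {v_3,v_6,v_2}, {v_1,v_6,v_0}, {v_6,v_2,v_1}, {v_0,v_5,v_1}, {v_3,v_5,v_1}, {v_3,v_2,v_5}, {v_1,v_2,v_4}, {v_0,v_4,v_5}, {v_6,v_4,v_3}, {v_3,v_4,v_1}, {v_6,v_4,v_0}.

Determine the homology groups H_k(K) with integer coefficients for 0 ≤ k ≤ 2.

K has 7 vertices, 18 edges, 12 triangles.
rank ∂_0 = 0, rank ∂_1 = 6 ⇒ b_0 = 7 − 0 − 6 = 1; all invariant factors of ∂_1 are 1 so no torsion. So H_0 = Z.
rank ∂_1 = 6, rank ∂_2 = 12 ⇒ b_1 = 18 − 6 − 12 = 0; ∂_2 has invariant factor(s) [2] giving torsion. So H_1 = Z_2.
rank ∂_2 = 12, rank ∂_3 = 0 ⇒ b_2 = 12 − 12 − 0 = 0. So H_2 = 0.

H_0 = Z,  H_1 = Z_2,  H_2 = 0.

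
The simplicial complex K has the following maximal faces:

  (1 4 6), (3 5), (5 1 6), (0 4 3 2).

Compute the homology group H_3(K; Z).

Take the total order 0 < 1 < 2 < 3 < 4 < 5 < 6 on the vertex set. Then K (dimension 3) consists of the simplices:

  0-simplices (7): [0], [1], [2], [3], [4], [5], [6]
  1-simplices (12): [0,2], [0,3], [0,4], [1,4], [1,5], [1,6], [2,3], [2,4], [3,4], [3,5], [4,6], [5,6]
  2-simplices (6): [0,2,3], [0,2,4], [0,3,4], [1,4,6], [1,5,6], [2,3,4]
  3-simplices (1): [0,2,3,4]

giving chain groups C_0 ≅ Z^7, C_1 ≅ Z^12, C_2 ≅ Z^6, C_3 ≅ Z^1.

∂_1: C_1 → C_0 is given by ∂[p,q] = [q] − [p].
The resulting 7×12 matrix has rank 6, and its Smith normal form has invariant factors (1,1,1,1,1,1).

The boundary map ∂_2: C_2 → C_1 sends each 2-simplex [p,q,r] to [q,r] − [p,r] + [p,q]. For instance
  ∂[0,2,4] = [2,4] − [0,4] + [0,2],
  ∂[1,4,6] = [4,6] − [1,6] + [1,4].
The 12×6 boundary matrix has rank 5 and Smith normal form diag(1,1,1,1,1).

∂_3: C_3 → C_2 sends each 3-simplex σ to the alternating sum Σ_i (−1)^i (σ with its i-th vertex removed). For instance
  ∂[0,2,3,4] = [2,3,4] − [0,3,4] + [0,2,4] − [0,2,3].
The 6×1 boundary matrix has rank 1 and Smith normal form diag(1).

Computing H_k = (kernel of ∂_k) / (image of ∂_{k+1}):

  H_3: rank ker ∂_3 − rank ∂_4 = (1 − 1) − 0 = 0, and there is no ∂_4, so H_3 ≅ 0.

H_3 ≅ 0.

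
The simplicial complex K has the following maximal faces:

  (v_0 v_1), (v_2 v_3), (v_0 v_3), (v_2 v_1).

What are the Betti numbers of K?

We work with the vertex ordering v_0 < v_1 < v_2 < v_3. The simplices of K, each written with vertices in increasing order, are:

  0-simplices (4): [v_0], [v_1], [v_2], [v_3]
  1-simplices (4): [v_0,v_1], [v_0,v_3], [v_1,v_2], [v_2,v_3]

so the chain groups are C_0 ≅ Z^4, C_1 ≅ Z^4.

Boundary ∂_1: C_1 → C_0 sends each edge [p,q] (with p < q) to q − p. For instance
  ∂[v_2,v_3] = [v_3] − [v_2].
This gives a 4×4 integer matrix of rank 3; reducing to Smith normal form yields diagonal entries (1,1,1).

Now H_k = ker ∂_k / im ∂_{k+1}, so:

  H_0: rank C_0 − rank ∂_1 = 4 − 3 = 1, and the invariant factors of ∂_1 are all 1, so H_0 ≅ Z.
  H_1: rank ker ∂_1 − rank ∂_2 = (4 − 3) − 0 = 1, and there is no ∂_2, so H_1 ≅ Z.

(K is a triangulation of the circle S^1.)

Hence the Betti numbers are b_0 = 1, b_1 = 1.

b_0 = 1, b_1 = 1.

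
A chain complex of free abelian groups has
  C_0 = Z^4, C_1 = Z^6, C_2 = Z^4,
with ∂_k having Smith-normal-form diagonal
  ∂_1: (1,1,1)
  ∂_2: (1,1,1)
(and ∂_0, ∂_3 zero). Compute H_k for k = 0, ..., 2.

H_0: b_0 = 4 − 0 − 3 = 1; torsion from ∂_1 factors > 1: none. So H_0 ≅ Z.
H_1: b_1 = 6 − 3 − 3 = 0; torsion from ∂_2 factors > 1: none. So H_1 ≅ 0.
H_2: b_2 = 4 − 3 − 0 = 1; torsion from ∂_3 factors > 1: none. So H_2 ≅ Z.

H_0 ≅ Z,  H_1 = 0,  H_2 ≅ Z.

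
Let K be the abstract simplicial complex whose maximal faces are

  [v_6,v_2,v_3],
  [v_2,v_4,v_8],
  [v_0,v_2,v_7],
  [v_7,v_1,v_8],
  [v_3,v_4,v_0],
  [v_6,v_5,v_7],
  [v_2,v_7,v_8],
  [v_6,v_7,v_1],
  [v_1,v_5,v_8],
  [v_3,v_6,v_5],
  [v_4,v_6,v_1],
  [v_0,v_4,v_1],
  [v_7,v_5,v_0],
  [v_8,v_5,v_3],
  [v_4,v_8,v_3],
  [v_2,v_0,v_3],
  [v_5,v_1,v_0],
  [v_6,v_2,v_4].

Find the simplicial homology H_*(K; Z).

H_0 ≅ Z,  H_1 ≅ Z ⊕ Z/2,  H_2 = 0.

Take the total order v_0 < v_1 < v_2 < v_3 < v_4 < v_5 < v_6 < v_7 < v_8 on the vertex set. Then K (dimension 2) consists of the simplices:

  0-simplices (9): [v_0], [v_1], [v_2], [v_3], [v_4], [v_5], [v_6], [v_7], [v_8]
  1-simplices (27): (27 of them)
  2-simplices (18): (18 of them)

Hence C_0 ≅ Z^9, C_1 ≅ Z^27, C_2 ≅ Z^18.

The boundary map ∂_1: C_1 → C_0 is given by ∂[p,q] = [q] − [p].
As a 9×27 matrix over Z this has rank 8, with invariant factors (1,1,1,1,1,1,1,1).

∂_2: C_2 → C_1 acts by ∂[p,q,r] = [q,r] − [p,r] + [p,q]. For instance
  ∂[v_3,v_5,v_6] = [v_5,v_6] − [v_3,v_6] + [v_3,v_5],
  ∂[v_0,v_2,v_3] = [v_2,v_3] − [v_0,v_3] + [v_0,v_2].
As a 27×18 matrix over Z this has rank 18, with invariant factors (1,1,1,1,1,1,1,1,1,1,1,1,1,1,1,1,1,2).

Now H_k = ker ∂_k / im ∂_{k+1}, so:

  H_0: rank C_0 − rank ∂_1 = 9 − 8 = 1, and the invariant factors of ∂_1 are all 1, so H_0 = Z.
  H_1: rank ker ∂_1 − rank ∂_2 = (27 − 8) − 18 = 1, and ∂_2 has invariant factor 2 > 1, so H_1 = Z ⊕ Z/2.
  H_2: rank ker ∂_2 − rank ∂_3 = (18 − 18) − 0 = 0, and there is no ∂_3, so H_2 = 0.

As a check, the Euler characteristic is 9 − 27 + 18 = 0, which agrees with 1 − 1 + 0 = 0.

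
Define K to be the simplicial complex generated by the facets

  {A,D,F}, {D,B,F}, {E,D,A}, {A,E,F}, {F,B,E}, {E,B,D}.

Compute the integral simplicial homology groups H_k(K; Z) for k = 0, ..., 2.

H_0 ≅ Z,  H_1 = 0,  H_2 ≅ Z.

Take the total order A < B < D < E < F on the vertex set. Then K (dimension 2) consists of the simplices:

  0-simplices (5): A, B, D, E, F
  1-simplices (9): AD, AE, AF, BD, BE, BF, DE, DF, EF
  2-simplices (6): ADE, ADF, AEF, BDE, BDF, BEF

so the chain groups are C_0 ≅ Z^5, C_1 ≅ Z^9, C_2 ≅ Z^6.

∂_1: C_1 → C_0 is given by ∂[p,q] = [q] − [p].
The resulting 5×9 matrix has rank 4, and its Smith normal form has invariant factors (1,1,1,1).

Boundary ∂_2: C_2 → C_1 acts by ∂[p,q,r] = [q,r] − [p,r] + [p,q]. For instance
  ∂ADE = DE − AE + AD,
  ∂AEF = EF − AF + AE.
This gives a 9×6 integer matrix of rank 5; reducing to Smith normal form yields diagonal entries (1,1,1,1,1).

From H_k ≅ ker(∂_k) / im(∂_{k+1}) we obtain:

  H_0: rank C_0 − rank ∂_1 = 5 − 4 = 1, and the invariant factors of ∂_1 are all 1, so H_0 ≅ Z.
  H_1: rank ker ∂_1 − rank ∂_2 = (9 − 4) − 5 = 0, and the invariant factors of ∂_2 are all 1, so H_1 ≅ 0.
  H_2: rank ker ∂_2 − rank ∂_3 = (6 − 5) − 0 = 1, and there is no ∂_3, so H_2 ≅ Z.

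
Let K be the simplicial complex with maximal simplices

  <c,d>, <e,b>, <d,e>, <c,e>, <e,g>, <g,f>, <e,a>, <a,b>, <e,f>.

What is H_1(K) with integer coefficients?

K has 7 vertices, 9 edges.
rank ∂_1 = 6, rank ∂_2 = 0 ⇒ b_1 = 9 − 6 − 0 = 3. So H_1 ≅ Z^3.

H_1 ≅ Z^3.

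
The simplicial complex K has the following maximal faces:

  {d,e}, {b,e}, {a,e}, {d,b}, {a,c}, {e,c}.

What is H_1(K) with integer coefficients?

Take the total order a < b < c < d < e on the vertex set. Then K (dimension 1) consists of the simplices:

  0-simplices (5): a, b, c, d, e
  1-simplices (6): ac, ae, bd, be, ce, de

so the chain groups are C_0 ≅ Z^5, C_1 ≅ Z^6.

∂_1: C_1 → C_0 is given by ∂[p,q] = [q] − [p].
As a 5×6 matrix over Z this has rank 4, with invariant factors (1,1,1,1).

Reading off H_k = ker ∂_k / im ∂_{k+1}:

  H_1: rank ker ∂_1 − rank ∂_2 = (6 − 4) − 0 = 2, and there is no ∂_2, so H_1 = Z^2.

H_1 = Z^2.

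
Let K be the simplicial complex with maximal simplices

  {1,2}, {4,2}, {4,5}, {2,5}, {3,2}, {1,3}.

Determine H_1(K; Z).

H_1 ≅ Z^2.

Order the vertices as 1 < 2 < 3 < 4 < 5. Listing each simplex with vertices in this order, K has dimension 1 with simplices:

  0-simplices (5): [1], [2], [3], [4], [5]
  1-simplices (6): [1,2], [1,3], [2,3], [2,4], [2,5], [4,5]

so the chain groups are C_0 ≅ Z^5, C_1 ≅ Z^6.

Boundary ∂_1: C_1 → C_0 sends each edge [p,q] (with p < q) to q − p. For instance
  ∂[1,3] = [3] − [1].
The resulting 5×6 matrix has rank 4, and its Smith normal form has invariant factors (1,1,1,1).

Reading off H_k = ker ∂_k / im ∂_{k+1}:

  H_1: rank ker ∂_1 − rank ∂_2 = (6 − 4) − 0 = 2, and there is no ∂_2, so H_1 = Z^2.

(K is a triangulation of a wedge of 2 circles.)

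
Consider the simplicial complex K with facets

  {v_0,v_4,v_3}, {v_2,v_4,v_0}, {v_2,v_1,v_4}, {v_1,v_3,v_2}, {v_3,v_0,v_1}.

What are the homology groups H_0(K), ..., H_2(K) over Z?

We work with the vertex ordering v_0 < v_1 < v_2 < v_3 < v_4. The simplices of K, each written with vertices in increasing order, are:

  0-simplices (5): [v_0], [v_1], [v_2], [v_3], [v_4]
  1-simplices (10): [v_0,v_1], [v_0,v_2], [v_0,v_3], [v_0,v_4], [v_1,v_2], [v_1,v_3], [v_1,v_4], [v_2,v_3], [v_2,v_4], [v_3,v_4]
  2-simplices (5): [v_0,v_1,v_3], [v_0,v_2,v_4], [v_0,v_3,v_4], [v_1,v_2,v_3], [v_1,v_2,v_4]

Hence C_0 ≅ Z^5, C_1 ≅ Z^10, C_2 ≅ Z^5.

The boundary map ∂_1: C_1 → C_0 maps an edge to its endpoints' difference, ∂[p,q] = q − p.
As a 5×10 matrix over Z this has rank 4, with invariant factors (1,1,1,1).

Boundary ∂_2: C_2 → C_1 acts by ∂[p,q,r] = [q,r] − [p,r] + [p,q]. For instance
  ∂[v_1,v_2,v_4] = [v_2,v_4] − [v_1,v_4] + [v_1,v_2],
  ∂[v_1,v_2,v_3] = [v_2,v_3] − [v_1,v_3] + [v_1,v_2].
This gives a 10×5 integer matrix of rank 5; reducing to Smith normal form yields diagonal entries (1,1,1,1,1).

Computing H_k = (kernel of ∂_k) / (image of ∂_{k+1}):

  H_0: rank C_0 − rank ∂_1 = 5 − 4 = 1, and the invariant factors of ∂_1 are all 1, so H_0 = Z.
  H_1: rank ker ∂_1 − rank ∂_2 = (10 − 4) − 5 = 1, and the invariant factors of ∂_2 are all 1, so H_1 = Z.
  H_2: rank ker ∂_2 − rank ∂_3 = (5 − 5) − 0 = 0, and there is no ∂_3, so H_2 = 0.

H_0 = Z,  H_1 = Z,  H_2 = 0.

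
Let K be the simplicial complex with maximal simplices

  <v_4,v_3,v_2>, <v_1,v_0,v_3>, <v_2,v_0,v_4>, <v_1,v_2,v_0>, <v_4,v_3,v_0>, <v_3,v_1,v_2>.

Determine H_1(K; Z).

H_1 = 0.

Take the total order v_0 < v_1 < v_2 < v_3 < v_4 on the vertex set. Then K (dimension 2) consists of the simplices:

  0-simplices (5): [v_0], [v_1], [v_2], [v_3], [v_4]
  1-simplices (9): [v_0,v_1], [v_0,v_2], [v_0,v_3], [v_0,v_4], [v_1,v_2], [v_1,v_3], [v_2,v_3], [v_2,v_4], [v_3,v_4]
  2-simplices (6): [v_0,v_1,v_2], [v_0,v_1,v_3], [v_0,v_2,v_4], [v_0,v_3,v_4], [v_1,v_2,v_3], [v_2,v_3,v_4]

Hence C_0 ≅ Z^5, C_1 ≅ Z^9, C_2 ≅ Z^6.

∂_1: C_1 → C_0 maps an edge to its endpoints' difference, ∂[p,q] = q − p. For instance
  ∂[v_0,v_3] = [v_3] − [v_0].
The 5×9 boundary matrix has rank 4 and Smith normal form diag(1,1,1,1).

Boundary ∂_2: C_2 → C_1 acts by ∂[p,q,r] = [q,r] − [p,r] + [p,q]. For instance
  ∂[v_0,v_1,v_3] = [v_1,v_3] − [v_0,v_3] + [v_0,v_1],
  ∂[v_0,v_2,v_4] = [v_2,v_4] − [v_0,v_4] + [v_0,v_2].
This gives a 9×6 integer matrix of rank 5; reducing to Smith normal form yields diagonal entries (1,1,1,1,1).

From H_k ≅ ker(∂_k) / im(∂_{k+1}) we obtain:

  H_1: rank ker ∂_1 − rank ∂_2 = (9 − 4) − 5 = 0, and the invariant factors of ∂_2 are all 1, so H_1 = 0.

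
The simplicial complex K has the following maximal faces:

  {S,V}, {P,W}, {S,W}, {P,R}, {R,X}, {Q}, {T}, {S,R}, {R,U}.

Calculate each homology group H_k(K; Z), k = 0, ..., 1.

We work with the vertex ordering P < Q < R < S < T < U < V < W < X. The simplices of K, each written with vertices in increasing order, are:

  0-simplices (9): P, Q, R, S, T, U, V, W, X
  1-simplices (7): PR, PW, RS, RU, RX, SV, SW

giving chain groups C_0 ≅ Z^9, C_1 ≅ Z^7.

Boundary ∂_1: C_1 → C_0 sends each edge [p,q] (with p < q) to q − p. For instance
  ∂RU = U − R.
The resulting 9×7 matrix has rank 6, and its Smith normal form has invariant factors (1,1,1,1,1,1).

Now H_k = ker ∂_k / im ∂_{k+1}, so:

  H_0: rank C_0 − rank ∂_1 = 9 − 6 = 3, and the invariant factors of ∂_1 are all 1, so H_0 ≅ Z^3.
  H_1: rank ker ∂_1 − rank ∂_2 = (7 − 6) − 0 = 1, and there is no ∂_2, so H_1 ≅ Z.

H_0 = Z^3,  H_1 = Z.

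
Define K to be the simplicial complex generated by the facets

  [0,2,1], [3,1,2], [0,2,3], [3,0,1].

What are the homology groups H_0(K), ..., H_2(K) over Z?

H_0 ≅ Z,  H_1 = 0,  H_2 ≅ Z.

Take the total order 0 < 1 < 2 < 3 on the vertex set. Then K (dimension 2) consists of the simplices:

  0-simplices (4): [0], [1], [2], [3]
  1-simplices (6): [0,1], [0,2], [0,3], [1,2], [1,3], [2,3]
  2-simplices (4): [0,1,2], [0,1,3], [0,2,3], [1,2,3]

giving chain groups C_0 ≅ Z^4, C_1 ≅ Z^6, C_2 ≅ Z^4.

The boundary map ∂_1: C_1 → C_0 sends each edge [p,q] (with p < q) to q − p. For instance
  ∂[1,3] = [3] − [1].
As a 4×6 matrix over Z this has rank 3, with invariant factors (1,1,1).

The boundary map ∂_2: C_2 → C_1 maps a triangle to the signed sum of its edges. For instance
  ∂[0,1,2] = [1,2] − [0,2] + [0,1],
  ∂[0,1,3] = [1,3] − [0,3] + [0,1].
The 6×4 boundary matrix has rank 3 and Smith normal form diag(1,1,1).

Now H_k = ker ∂_k / im ∂_{k+1}, so:

  H_0: rank C_0 − rank ∂_1 = 4 − 3 = 1, and the invariant factors of ∂_1 are all 1, so H_0 = Z.
  H_1: rank ker ∂_1 − rank ∂_2 = (6 − 3) − 3 = 0, and the invariant factors of ∂_2 are all 1, so H_1 = 0.
  H_2: rank ker ∂_2 − rank ∂_3 = (4 − 3) − 0 = 1, and there is no ∂_3, so H_2 = Z.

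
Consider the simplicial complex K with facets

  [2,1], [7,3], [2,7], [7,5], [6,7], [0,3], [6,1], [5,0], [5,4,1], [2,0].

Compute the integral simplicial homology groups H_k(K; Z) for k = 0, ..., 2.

Take the total order 0 < 1 < 2 < 3 < 4 < 5 < 6 < 7 on the vertex set. Then K (dimension 2) consists of the simplices:

  0-simplices (8): [0], [1], [2], [3], [4], [5], [6], [7]
  1-simplices (12): [0,2], [0,3], [0,5], [1,2], [1,4], [1,5], [1,6], [2,7], [3,7], [4,5], [5,7], [6,7]
  2-simplices (1): [1,4,5]

so the chain groups are C_0 ≅ Z^8, C_1 ≅ Z^12, C_2 ≅ Z^1.

Boundary ∂_1: C_1 → C_0 maps an edge to its endpoints' difference, ∂[p,q] = q − p. For instance
  ∂[1,5] = [5] − [1].
This gives a 8×12 integer matrix of rank 7; reducing to Smith normal form yields diagonal entries (1,1,1,1,1,1,1).

∂_2: C_2 → C_1 maps a triangle to the signed sum of its edges. For instance
  ∂[1,4,5] = [4,5] − [1,5] + [1,4].
The 12×1 boundary matrix has rank 1 and Smith normal form diag(1).

From H_k ≅ ker(∂_k) / im(∂_{k+1}) we obtain:

  H_0: rank C_0 − rank ∂_1 = 8 − 7 = 1, and the invariant factors of ∂_1 are all 1, so H_0 = Z.
  H_1: rank ker ∂_1 − rank ∂_2 = (12 − 7) − 1 = 4, and the invariant factors of ∂_2 are all 1, so H_1 = Z^4.
  H_2: rank ker ∂_2 − rank ∂_3 = (1 − 1) − 0 = 0, and there is no ∂_3, so H_2 = 0.

H_0 ≅ Z,  H_1 ≅ Z^4,  H_2 = 0.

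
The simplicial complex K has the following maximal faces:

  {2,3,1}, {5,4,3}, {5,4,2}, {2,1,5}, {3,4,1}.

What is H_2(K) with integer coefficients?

H_2 ≅ 0.

K has 5 vertices, 10 edges, 5 triangles.
rank ∂_2 = 5, rank ∂_3 = 0 ⇒ b_2 = 5 − 5 − 0 = 0. So H_2 = 0.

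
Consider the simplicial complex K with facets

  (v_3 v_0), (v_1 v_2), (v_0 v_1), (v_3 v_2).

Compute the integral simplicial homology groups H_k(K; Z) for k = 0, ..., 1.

H_0 = Z,  H_1 = Z.

Fix the vertex order v_0 < v_1 < v_2 < v_3 and write every simplex with vertices in increasing order. Then dim K = 1 and the simplices of K are:

  0-simplices (4): [v_0], [v_1], [v_2], [v_3]
  1-simplices (4): [v_0,v_1], [v_0,v_3], [v_1,v_2], [v_2,v_3]

giving chain groups C_0 ≅ Z^4, C_1 ≅ Z^4.

Boundary ∂_1: C_1 → C_0 is given by ∂[p,q] = [q] − [p].
The 4×4 boundary matrix has rank 3 and Smith normal form diag(1,1,1).

Now H_k = ker ∂_k / im ∂_{k+1}, so:

  H_0: rank C_0 − rank ∂_1 = 4 − 3 = 1, and the invariant factors of ∂_1 are all 1, so H_0 = Z.
  H_1: rank ker ∂_1 − rank ∂_2 = (4 − 3) − 0 = 1, and there is no ∂_2, so H_1 = Z.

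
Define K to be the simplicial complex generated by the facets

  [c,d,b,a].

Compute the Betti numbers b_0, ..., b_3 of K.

Take the total order a < b < c < d on the vertex set. Then K (dimension 3) consists of the simplices:

  0-simplices (4): a, b, c, d
  1-simplices (6): ab, ac, ad, bc, bd, cd
  2-simplices (4): abc, abd, acd, bcd
  3-simplices (1): abcd

giving chain groups C_0 ≅ Z^4, C_1 ≅ Z^6, C_2 ≅ Z^4, C_3 ≅ Z^1.

The boundary map ∂_1: C_1 → C_0 sends each edge [p,q] (with p < q) to q − p. For instance
  ∂cd = d − c.
The 4×6 boundary matrix has rank 3 and Smith normal form diag(1,1,1).

The boundary map ∂_2: C_2 → C_1 acts by ∂[p,q,r] = [q,r] − [p,r] + [p,q]. For instance
  ∂bcd = cd − bd + bc,
  ∂abd = bd − ad + ab.
The 6×4 boundary matrix has rank 3 and Smith normal form diag(1,1,1).

The boundary map ∂_3: C_3 → C_2 sends each 3-simplex σ to the alternating sum Σ_i (−1)^i (σ with its i-th vertex removed). For instance
  ∂abcd = bcd − acd + abd − abc.
The 4×1 boundary matrix has rank 1 and Smith normal form diag(1).

Reading off H_k = ker ∂_k / im ∂_{k+1}:

  H_0: rank C_0 − rank ∂_1 = 4 − 3 = 1, and the invariant factors of ∂_1 are all 1, so H_0 ≅ Z.
  H_1: rank ker ∂_1 − rank ∂_2 = (6 − 3) − 3 = 0, and the invariant factors of ∂_2 are all 1, so H_1 ≅ 0.
  H_2: rank ker ∂_2 − rank ∂_3 = (4 − 3) − 1 = 0, and the invariant factors of ∂_3 are all 1, so H_2 ≅ 0.
  H_3: rank ker ∂_3 − rank ∂_4 = (1 − 1) − 0 = 0, and there is no ∂_4, so H_3 ≅ 0.

As a check, the Euler characteristic is 4 − 6 + 4 − 1 = 1, which agrees with 1 − 0 + 0 − 0 = 1.

Hence the Betti numbers are b_0 = 1, b_1 = 0, b_2 = 0, b_3 = 0.

b_0 = 1, b_1 = 0, b_2 = 0, b_3 = 0.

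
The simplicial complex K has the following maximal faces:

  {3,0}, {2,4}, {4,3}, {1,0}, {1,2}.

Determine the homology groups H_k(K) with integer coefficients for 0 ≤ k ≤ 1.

H_0 ≅ Z,  H_1 ≅ Z.

Take the total order 0 < 1 < 2 < 3 < 4 on the vertex set. Then K (dimension 1) consists of the simplices:

  0-simplices (5): [0], [1], [2], [3], [4]
  1-simplices (5): [0,1], [0,3], [1,2], [2,4], [3,4]

giving chain groups C_0 ≅ Z^5, C_1 ≅ Z^5.

Boundary ∂_1: C_1 → C_0 is given by ∂[p,q] = [q] − [p].
The 5×5 boundary matrix has rank 4 and Smith normal form diag(1,1,1,1).

Computing H_k = (kernel of ∂_k) / (image of ∂_{k+1}):

  H_0: rank C_0 − rank ∂_1 = 5 − 4 = 1, and the invariant factors of ∂_1 are all 1, so H_0 = Z.
  H_1: rank ker ∂_1 − rank ∂_2 = (5 − 4) − 0 = 1, and there is no ∂_2, so H_1 = Z.

As a check, the Euler characteristic is 5 − 5 = 0, which agrees with 1 − 1 = 0.
(K is a triangulation of the circle S^1.)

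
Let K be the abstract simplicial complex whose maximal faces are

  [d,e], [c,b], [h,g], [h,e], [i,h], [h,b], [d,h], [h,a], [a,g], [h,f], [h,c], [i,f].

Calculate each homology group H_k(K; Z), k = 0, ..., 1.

K has 9 vertices, 12 edges.
rank ∂_0 = 0, rank ∂_1 = 8 ⇒ b_0 = 9 − 0 − 8 = 1; all invariant factors of ∂_1 are 1 so no torsion. So H_0 ≅ Z.
rank ∂_1 = 8, rank ∂_2 = 0 ⇒ b_1 = 12 − 8 − 0 = 4. So H_1 ≅ Z^4.

H_0 ≅ Z,  H_1 ≅ Z^4.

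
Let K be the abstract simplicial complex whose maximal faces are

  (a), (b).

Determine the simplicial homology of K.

Take the total order a < b on the vertex set. Then K (dimension 0) consists of the simplices:

  0-simplices (2): a, b

giving chain groups C_0 ≅ Z^2.

Now H_k = ker ∂_k / im ∂_{k+1}, so:

  H_0: rank C_0 − rank ∂_1 = 2 − 0 = 2, and there is no ∂_1, so H_0 = Z^2.

H_0 = Z^2.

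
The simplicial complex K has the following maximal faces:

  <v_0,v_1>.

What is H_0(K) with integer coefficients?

Order the vertices as v_0 < v_1. Listing each simplex with vertices in this order, K has dimension 1 with simplices:

  0-simplices (2): [v_0], [v_1]
  1-simplices (1): [v_0,v_1]

giving chain groups C_0 ≅ Z^2, C_1 ≅ Z^1.

The boundary map ∂_1: C_1 → C_0 sends each edge [p,q] (with p < q) to q − p. For instance
  ∂[v_0,v_1] = [v_1] − [v_0].
This gives a 2×1 integer matrix of rank 1; reducing to Smith normal form yields diagonal entries (1).

Now H_k = ker ∂_k / im ∂_{k+1}, so:

  H_0: rank C_0 − rank ∂_1 = 2 − 1 = 1, and the invariant factors of ∂_1 are all 1, so H_0 ≅ Z.

H_0 ≅ Z.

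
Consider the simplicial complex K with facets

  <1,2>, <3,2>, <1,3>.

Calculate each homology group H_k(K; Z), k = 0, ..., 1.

H_0 ≅ Z,  H_1 ≅ Z.

Fix the vertex order 1 < 2 < 3 and write every simplex with vertices in increasing order. Then dim K = 1 and the simplices of K are:

  0-simplices (3): [1], [2], [3]
  1-simplices (3): [1,2], [1,3], [2,3]

Hence C_0 ≅ Z^3, C_1 ≅ Z^3.

The boundary map ∂_1: C_1 → C_0 sends each edge [p,q] (with p < q) to q − p.
This gives a 3×3 integer matrix of rank 2; reducing to Smith normal form yields diagonal entries (1,1).

Now H_k = ker ∂_k / im ∂_{k+1}, so:

  H_0: rank C_0 − rank ∂_1 = 3 − 2 = 1, and the invariant factors of ∂_1 are all 1, so H_0 = Z.
  H_1: rank ker ∂_1 − rank ∂_2 = (3 − 2) − 0 = 1, and there is no ∂_2, so H_1 = Z.

As a check, the Euler characteristic is 3 − 3 = 0, which agrees with 1 − 1 = 0.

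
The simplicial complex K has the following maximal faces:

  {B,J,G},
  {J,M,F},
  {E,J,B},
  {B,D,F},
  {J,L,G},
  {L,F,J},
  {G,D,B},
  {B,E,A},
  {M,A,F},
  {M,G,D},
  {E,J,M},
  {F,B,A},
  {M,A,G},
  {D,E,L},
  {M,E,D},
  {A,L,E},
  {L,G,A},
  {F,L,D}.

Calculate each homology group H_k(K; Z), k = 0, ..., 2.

We work with the vertex ordering A < B < D < E < F < G < J < L < M. The simplices of K, each written with vertices in increasing order, are:

  0-simplices (9): A, B, D, E, F, G, J, L, M
  1-simplices (27): AB, AE, AF, AG, AL, AM, BD, BE, BF, BG, BJ, DE, DF, DG, DL, DM, EJ, EL, EM, FJ, FL, FM, GJ, GL, GM, JL, JM
  2-simplices (18): ABE, ABF, AEL, AFM, AGL, AGM, BDF, BDG, BEJ, BGJ, DEL, DEM, DFL, DGM, EJM, FJL, FJM, GJL

so the chain groups are C_0 ≅ Z^9, C_1 ≅ Z^27, C_2 ≅ Z^18.

The boundary map ∂_1: C_1 → C_0 sends each edge [p,q] (with p < q) to q − p. For instance
  ∂EM = M − E.
This gives a 9×27 integer matrix of rank 8; reducing to Smith normal form yields diagonal entries (1,1,1,1,1,1,1,1).

Boundary ∂_2: C_2 → C_1 sends each 2-simplex [p,q,r] to [q,r] − [p,r] + [p,q]. For instance
  ∂FJM = JM − FM + FJ,
  ∂DFL = FL − DL + DF.
As a 27×18 matrix over Z this has rank 17, with invariant factors (1,1,1,1,1,1,1,1,1,1,1,1,1,1,1,1,1).

Reading off H_k = ker ∂_k / im ∂_{k+1}:

  H_0: rank C_0 − rank ∂_1 = 9 − 8 = 1, and the invariant factors of ∂_1 are all 1, so H_0 = Z.
  H_1: rank ker ∂_1 − rank ∂_2 = (27 − 8) − 17 = 2, and the invariant factors of ∂_2 are all 1, so H_1 = Z^2.
  H_2: rank ker ∂_2 − rank ∂_3 = (18 − 17) − 0 = 1, and there is no ∂_3, so H_2 = Z.

As a check, the Euler characteristic is 9 − 27 + 18 = 0, which agrees with 1 − 2 + 1 = 0.

H_0 = Z,  H_1 = Z^2,  H_2 = Z.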